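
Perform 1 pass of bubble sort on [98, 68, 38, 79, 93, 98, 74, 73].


Initial: [98, 68, 38, 79, 93, 98, 74, 73]
Pass 1: [68, 38, 79, 93, 98, 74, 73, 98] (6 swaps)

After 1 pass: [68, 38, 79, 93, 98, 74, 73, 98]


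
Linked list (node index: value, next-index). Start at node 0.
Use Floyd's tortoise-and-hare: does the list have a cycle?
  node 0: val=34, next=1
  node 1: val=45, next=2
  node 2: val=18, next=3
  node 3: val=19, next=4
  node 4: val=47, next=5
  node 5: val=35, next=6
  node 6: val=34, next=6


Floyd's tortoise (slow, +1) and hare (fast, +2):
  init: slow=0, fast=0
  step 1: slow=1, fast=2
  step 2: slow=2, fast=4
  step 3: slow=3, fast=6
  step 4: slow=4, fast=6
  step 5: slow=5, fast=6
  step 6: slow=6, fast=6
  slow == fast at node 6: cycle detected

Cycle: yes


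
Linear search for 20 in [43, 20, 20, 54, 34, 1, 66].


i=0: 43!=20
i=1: 20==20 found!

Found at 1, 2 comps


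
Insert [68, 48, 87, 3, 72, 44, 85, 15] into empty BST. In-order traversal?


Insert 68: root
Insert 48: L from 68
Insert 87: R from 68
Insert 3: L from 68 -> L from 48
Insert 72: R from 68 -> L from 87
Insert 44: L from 68 -> L from 48 -> R from 3
Insert 85: R from 68 -> L from 87 -> R from 72
Insert 15: L from 68 -> L from 48 -> R from 3 -> L from 44

In-order: [3, 15, 44, 48, 68, 72, 85, 87]


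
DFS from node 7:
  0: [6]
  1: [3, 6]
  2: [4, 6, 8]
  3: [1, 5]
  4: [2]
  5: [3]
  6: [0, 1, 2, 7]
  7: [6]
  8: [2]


Visit 7, push [6]
Visit 6, push [2, 1, 0]
Visit 0, push []
Visit 1, push [3]
Visit 3, push [5]
Visit 5, push []
Visit 2, push [8, 4]
Visit 4, push []
Visit 8, push []

DFS order: [7, 6, 0, 1, 3, 5, 2, 4, 8]


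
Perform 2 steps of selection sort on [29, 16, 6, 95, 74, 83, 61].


Initial: [29, 16, 6, 95, 74, 83, 61]
Step 1: min=6 at 2
  Swap: [6, 16, 29, 95, 74, 83, 61]
Step 2: min=16 at 1
  Swap: [6, 16, 29, 95, 74, 83, 61]

After 2 steps: [6, 16, 29, 95, 74, 83, 61]


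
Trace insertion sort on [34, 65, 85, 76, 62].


Initial: [34, 65, 85, 76, 62]
Insert 65: [34, 65, 85, 76, 62]
Insert 85: [34, 65, 85, 76, 62]
Insert 76: [34, 65, 76, 85, 62]
Insert 62: [34, 62, 65, 76, 85]

Sorted: [34, 62, 65, 76, 85]


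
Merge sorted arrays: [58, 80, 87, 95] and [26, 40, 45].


Take 26 from B
Take 40 from B
Take 45 from B

Merged: [26, 40, 45, 58, 80, 87, 95]


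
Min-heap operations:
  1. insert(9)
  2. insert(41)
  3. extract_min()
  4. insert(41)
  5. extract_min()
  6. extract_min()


insert(9) -> [9]
insert(41) -> [9, 41]
extract_min()->9, [41]
insert(41) -> [41, 41]
extract_min()->41, [41]
extract_min()->41, []

Final heap: []


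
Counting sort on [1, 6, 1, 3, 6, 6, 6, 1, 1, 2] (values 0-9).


Input: [1, 6, 1, 3, 6, 6, 6, 1, 1, 2]
Counts: [0, 4, 1, 1, 0, 0, 4, 0, 0, 0]

Sorted: [1, 1, 1, 1, 2, 3, 6, 6, 6, 6]


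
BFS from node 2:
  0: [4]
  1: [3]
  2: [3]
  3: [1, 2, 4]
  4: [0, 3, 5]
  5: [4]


Visit 2, enqueue [3]
Visit 3, enqueue [1, 4]
Visit 1, enqueue []
Visit 4, enqueue [0, 5]
Visit 0, enqueue []
Visit 5, enqueue []

BFS order: [2, 3, 1, 4, 0, 5]


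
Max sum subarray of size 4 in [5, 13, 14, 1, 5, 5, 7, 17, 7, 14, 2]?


[0:4]: 33
[1:5]: 33
[2:6]: 25
[3:7]: 18
[4:8]: 34
[5:9]: 36
[6:10]: 45
[7:11]: 40

Max: 45 at [6:10]


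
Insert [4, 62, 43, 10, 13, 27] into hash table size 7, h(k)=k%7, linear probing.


Insert 4: h=4 -> slot 4
Insert 62: h=6 -> slot 6
Insert 43: h=1 -> slot 1
Insert 10: h=3 -> slot 3
Insert 13: h=6, 1 probes -> slot 0
Insert 27: h=6, 3 probes -> slot 2

Table: [13, 43, 27, 10, 4, None, 62]


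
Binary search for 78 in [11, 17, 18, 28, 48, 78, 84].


Step 1: lo=0, hi=6, mid=3, val=28
Step 2: lo=4, hi=6, mid=5, val=78

Found at index 5


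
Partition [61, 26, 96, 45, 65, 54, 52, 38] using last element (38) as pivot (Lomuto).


Pivot: 38
  26 <= 38: swap -> [26, 61, 96, 45, 65, 54, 52, 38]
Place pivot at 1: [26, 38, 96, 45, 65, 54, 52, 61]

Partitioned: [26, 38, 96, 45, 65, 54, 52, 61]


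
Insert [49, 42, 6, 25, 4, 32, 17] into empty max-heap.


Insert 49: [49]
Insert 42: [49, 42]
Insert 6: [49, 42, 6]
Insert 25: [49, 42, 6, 25]
Insert 4: [49, 42, 6, 25, 4]
Insert 32: [49, 42, 32, 25, 4, 6]
Insert 17: [49, 42, 32, 25, 4, 6, 17]

Final heap: [49, 42, 32, 25, 4, 6, 17]


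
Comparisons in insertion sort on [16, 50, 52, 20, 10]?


Algorithm: insertion sort
Input: [16, 50, 52, 20, 10]
Sorted: [10, 16, 20, 50, 52]

9


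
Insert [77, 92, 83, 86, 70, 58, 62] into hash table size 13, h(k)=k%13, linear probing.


Insert 77: h=12 -> slot 12
Insert 92: h=1 -> slot 1
Insert 83: h=5 -> slot 5
Insert 86: h=8 -> slot 8
Insert 70: h=5, 1 probes -> slot 6
Insert 58: h=6, 1 probes -> slot 7
Insert 62: h=10 -> slot 10

Table: [None, 92, None, None, None, 83, 70, 58, 86, None, 62, None, 77]


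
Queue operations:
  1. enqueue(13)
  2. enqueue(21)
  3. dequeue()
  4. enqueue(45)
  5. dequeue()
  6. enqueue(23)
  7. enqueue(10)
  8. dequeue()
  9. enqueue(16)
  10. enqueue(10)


enqueue(13) -> [13]
enqueue(21) -> [13, 21]
dequeue()->13, [21]
enqueue(45) -> [21, 45]
dequeue()->21, [45]
enqueue(23) -> [45, 23]
enqueue(10) -> [45, 23, 10]
dequeue()->45, [23, 10]
enqueue(16) -> [23, 10, 16]
enqueue(10) -> [23, 10, 16, 10]

Final queue: [23, 10, 16, 10]


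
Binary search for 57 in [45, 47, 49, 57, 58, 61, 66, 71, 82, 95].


Step 1: lo=0, hi=9, mid=4, val=58
Step 2: lo=0, hi=3, mid=1, val=47
Step 3: lo=2, hi=3, mid=2, val=49
Step 4: lo=3, hi=3, mid=3, val=57

Found at index 3


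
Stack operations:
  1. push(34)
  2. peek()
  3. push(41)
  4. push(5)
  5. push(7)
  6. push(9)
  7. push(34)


push(34) -> [34]
peek()->34
push(41) -> [34, 41]
push(5) -> [34, 41, 5]
push(7) -> [34, 41, 5, 7]
push(9) -> [34, 41, 5, 7, 9]
push(34) -> [34, 41, 5, 7, 9, 34]

Final stack: [34, 41, 5, 7, 9, 34]


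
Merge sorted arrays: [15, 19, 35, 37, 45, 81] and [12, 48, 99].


Take 12 from B
Take 15 from A
Take 19 from A
Take 35 from A
Take 37 from A
Take 45 from A
Take 48 from B
Take 81 from A

Merged: [12, 15, 19, 35, 37, 45, 48, 81, 99]


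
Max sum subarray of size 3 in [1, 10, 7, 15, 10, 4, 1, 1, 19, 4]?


[0:3]: 18
[1:4]: 32
[2:5]: 32
[3:6]: 29
[4:7]: 15
[5:8]: 6
[6:9]: 21
[7:10]: 24

Max: 32 at [1:4]


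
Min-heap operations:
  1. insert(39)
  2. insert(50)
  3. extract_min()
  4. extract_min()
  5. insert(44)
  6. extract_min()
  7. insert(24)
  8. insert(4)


insert(39) -> [39]
insert(50) -> [39, 50]
extract_min()->39, [50]
extract_min()->50, []
insert(44) -> [44]
extract_min()->44, []
insert(24) -> [24]
insert(4) -> [4, 24]

Final heap: [4, 24]


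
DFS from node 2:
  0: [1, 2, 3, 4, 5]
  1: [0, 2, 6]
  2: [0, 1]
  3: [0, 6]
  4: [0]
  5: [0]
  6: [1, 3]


Visit 2, push [1, 0]
Visit 0, push [5, 4, 3, 1]
Visit 1, push [6]
Visit 6, push [3]
Visit 3, push []
Visit 4, push []
Visit 5, push []

DFS order: [2, 0, 1, 6, 3, 4, 5]


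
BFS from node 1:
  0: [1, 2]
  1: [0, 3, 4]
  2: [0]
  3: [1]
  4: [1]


Visit 1, enqueue [0, 3, 4]
Visit 0, enqueue [2]
Visit 3, enqueue []
Visit 4, enqueue []
Visit 2, enqueue []

BFS order: [1, 0, 3, 4, 2]


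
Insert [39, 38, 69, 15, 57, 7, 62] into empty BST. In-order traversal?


Insert 39: root
Insert 38: L from 39
Insert 69: R from 39
Insert 15: L from 39 -> L from 38
Insert 57: R from 39 -> L from 69
Insert 7: L from 39 -> L from 38 -> L from 15
Insert 62: R from 39 -> L from 69 -> R from 57

In-order: [7, 15, 38, 39, 57, 62, 69]


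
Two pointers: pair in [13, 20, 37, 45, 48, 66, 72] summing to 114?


lo=0(13)+hi=6(72)=85
lo=1(20)+hi=6(72)=92
lo=2(37)+hi=6(72)=109
lo=3(45)+hi=6(72)=117
lo=3(45)+hi=5(66)=111
lo=4(48)+hi=5(66)=114

Yes: 48+66=114


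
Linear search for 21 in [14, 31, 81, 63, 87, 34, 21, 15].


i=0: 14!=21
i=1: 31!=21
i=2: 81!=21
i=3: 63!=21
i=4: 87!=21
i=5: 34!=21
i=6: 21==21 found!

Found at 6, 7 comps


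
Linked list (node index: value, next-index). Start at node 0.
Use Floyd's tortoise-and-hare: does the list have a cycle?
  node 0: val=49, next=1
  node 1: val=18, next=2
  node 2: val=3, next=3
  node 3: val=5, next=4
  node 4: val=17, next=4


Floyd's tortoise (slow, +1) and hare (fast, +2):
  init: slow=0, fast=0
  step 1: slow=1, fast=2
  step 2: slow=2, fast=4
  step 3: slow=3, fast=4
  step 4: slow=4, fast=4
  slow == fast at node 4: cycle detected

Cycle: yes


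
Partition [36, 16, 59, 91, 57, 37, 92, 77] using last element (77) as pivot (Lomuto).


Pivot: 77
  36 <= 77: advance i (no swap)
  16 <= 77: advance i (no swap)
  59 <= 77: advance i (no swap)
  57 <= 77: swap -> [36, 16, 59, 57, 91, 37, 92, 77]
  37 <= 77: swap -> [36, 16, 59, 57, 37, 91, 92, 77]
Place pivot at 5: [36, 16, 59, 57, 37, 77, 92, 91]

Partitioned: [36, 16, 59, 57, 37, 77, 92, 91]


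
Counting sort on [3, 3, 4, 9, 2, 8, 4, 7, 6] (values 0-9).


Input: [3, 3, 4, 9, 2, 8, 4, 7, 6]
Counts: [0, 0, 1, 2, 2, 0, 1, 1, 1, 1]

Sorted: [2, 3, 3, 4, 4, 6, 7, 8, 9]


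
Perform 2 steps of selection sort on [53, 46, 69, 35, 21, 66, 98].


Initial: [53, 46, 69, 35, 21, 66, 98]
Step 1: min=21 at 4
  Swap: [21, 46, 69, 35, 53, 66, 98]
Step 2: min=35 at 3
  Swap: [21, 35, 69, 46, 53, 66, 98]

After 2 steps: [21, 35, 69, 46, 53, 66, 98]


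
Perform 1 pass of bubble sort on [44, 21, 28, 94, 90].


Initial: [44, 21, 28, 94, 90]
Pass 1: [21, 28, 44, 90, 94] (3 swaps)

After 1 pass: [21, 28, 44, 90, 94]


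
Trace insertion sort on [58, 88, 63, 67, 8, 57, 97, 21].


Initial: [58, 88, 63, 67, 8, 57, 97, 21]
Insert 88: [58, 88, 63, 67, 8, 57, 97, 21]
Insert 63: [58, 63, 88, 67, 8, 57, 97, 21]
Insert 67: [58, 63, 67, 88, 8, 57, 97, 21]
Insert 8: [8, 58, 63, 67, 88, 57, 97, 21]
Insert 57: [8, 57, 58, 63, 67, 88, 97, 21]
Insert 97: [8, 57, 58, 63, 67, 88, 97, 21]
Insert 21: [8, 21, 57, 58, 63, 67, 88, 97]

Sorted: [8, 21, 57, 58, 63, 67, 88, 97]


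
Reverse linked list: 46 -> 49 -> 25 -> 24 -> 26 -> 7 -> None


Step 1: curr=46, set curr.next=prev(None) | reversed so far: 46
Step 2: curr=49, set curr.next=prev(46) | reversed so far: 49 -> 46
Step 3: curr=25, set curr.next=prev(49) | reversed so far: 25 -> 49 -> 46
Step 4: curr=24, set curr.next=prev(25) | reversed so far: 24 -> 25 -> 49 -> 46
Step 5: curr=26, set curr.next=prev(24) | reversed so far: 26 -> 24 -> 25 -> 49 -> 46
Step 6: curr=7, set curr.next=prev(26) | reversed so far: 7 -> 26 -> 24 -> 25 -> 49 -> 46

7 -> 26 -> 24 -> 25 -> 49 -> 46 -> None


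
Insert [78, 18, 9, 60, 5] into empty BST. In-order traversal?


Insert 78: root
Insert 18: L from 78
Insert 9: L from 78 -> L from 18
Insert 60: L from 78 -> R from 18
Insert 5: L from 78 -> L from 18 -> L from 9

In-order: [5, 9, 18, 60, 78]


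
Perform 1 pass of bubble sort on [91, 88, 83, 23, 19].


Initial: [91, 88, 83, 23, 19]
Pass 1: [88, 83, 23, 19, 91] (4 swaps)

After 1 pass: [88, 83, 23, 19, 91]


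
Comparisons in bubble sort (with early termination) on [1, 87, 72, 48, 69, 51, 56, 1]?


Algorithm: bubble sort (with early termination)
Input: [1, 87, 72, 48, 69, 51, 56, 1]
Sorted: [1, 1, 48, 51, 56, 69, 72, 87]

28


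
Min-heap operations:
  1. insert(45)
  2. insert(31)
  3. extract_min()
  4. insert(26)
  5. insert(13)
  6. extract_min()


insert(45) -> [45]
insert(31) -> [31, 45]
extract_min()->31, [45]
insert(26) -> [26, 45]
insert(13) -> [13, 45, 26]
extract_min()->13, [26, 45]

Final heap: [26, 45]


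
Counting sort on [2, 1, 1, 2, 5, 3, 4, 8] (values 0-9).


Input: [2, 1, 1, 2, 5, 3, 4, 8]
Counts: [0, 2, 2, 1, 1, 1, 0, 0, 1, 0]

Sorted: [1, 1, 2, 2, 3, 4, 5, 8]


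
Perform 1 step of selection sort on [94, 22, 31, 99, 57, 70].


Initial: [94, 22, 31, 99, 57, 70]
Step 1: min=22 at 1
  Swap: [22, 94, 31, 99, 57, 70]

After 1 step: [22, 94, 31, 99, 57, 70]


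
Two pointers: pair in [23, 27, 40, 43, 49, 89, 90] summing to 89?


lo=0(23)+hi=6(90)=113
lo=0(23)+hi=5(89)=112
lo=0(23)+hi=4(49)=72
lo=1(27)+hi=4(49)=76
lo=2(40)+hi=4(49)=89

Yes: 40+49=89


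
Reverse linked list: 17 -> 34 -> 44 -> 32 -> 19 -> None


Step 1: curr=17, set curr.next=prev(None) | reversed so far: 17
Step 2: curr=34, set curr.next=prev(17) | reversed so far: 34 -> 17
Step 3: curr=44, set curr.next=prev(34) | reversed so far: 44 -> 34 -> 17
Step 4: curr=32, set curr.next=prev(44) | reversed so far: 32 -> 44 -> 34 -> 17
Step 5: curr=19, set curr.next=prev(32) | reversed so far: 19 -> 32 -> 44 -> 34 -> 17

19 -> 32 -> 44 -> 34 -> 17 -> None


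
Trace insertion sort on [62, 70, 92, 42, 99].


Initial: [62, 70, 92, 42, 99]
Insert 70: [62, 70, 92, 42, 99]
Insert 92: [62, 70, 92, 42, 99]
Insert 42: [42, 62, 70, 92, 99]
Insert 99: [42, 62, 70, 92, 99]

Sorted: [42, 62, 70, 92, 99]


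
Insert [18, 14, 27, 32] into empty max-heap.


Insert 18: [18]
Insert 14: [18, 14]
Insert 27: [27, 14, 18]
Insert 32: [32, 27, 18, 14]

Final heap: [32, 27, 18, 14]


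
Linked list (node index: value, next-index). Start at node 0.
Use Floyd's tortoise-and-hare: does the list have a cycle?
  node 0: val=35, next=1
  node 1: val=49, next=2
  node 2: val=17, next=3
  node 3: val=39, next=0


Floyd's tortoise (slow, +1) and hare (fast, +2):
  init: slow=0, fast=0
  step 1: slow=1, fast=2
  step 2: slow=2, fast=0
  step 3: slow=3, fast=2
  step 4: slow=0, fast=0
  slow == fast at node 0: cycle detected

Cycle: yes


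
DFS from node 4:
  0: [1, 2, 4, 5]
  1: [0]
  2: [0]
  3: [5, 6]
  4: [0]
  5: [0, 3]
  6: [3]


Visit 4, push [0]
Visit 0, push [5, 2, 1]
Visit 1, push []
Visit 2, push []
Visit 5, push [3]
Visit 3, push [6]
Visit 6, push []

DFS order: [4, 0, 1, 2, 5, 3, 6]


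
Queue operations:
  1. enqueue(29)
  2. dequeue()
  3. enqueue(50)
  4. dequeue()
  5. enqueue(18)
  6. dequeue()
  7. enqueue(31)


enqueue(29) -> [29]
dequeue()->29, []
enqueue(50) -> [50]
dequeue()->50, []
enqueue(18) -> [18]
dequeue()->18, []
enqueue(31) -> [31]

Final queue: [31]


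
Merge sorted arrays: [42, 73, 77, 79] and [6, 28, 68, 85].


Take 6 from B
Take 28 from B
Take 42 from A
Take 68 from B
Take 73 from A
Take 77 from A
Take 79 from A

Merged: [6, 28, 42, 68, 73, 77, 79, 85]


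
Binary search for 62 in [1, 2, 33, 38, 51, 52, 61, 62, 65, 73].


Step 1: lo=0, hi=9, mid=4, val=51
Step 2: lo=5, hi=9, mid=7, val=62

Found at index 7


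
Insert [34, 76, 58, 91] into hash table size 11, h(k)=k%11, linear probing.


Insert 34: h=1 -> slot 1
Insert 76: h=10 -> slot 10
Insert 58: h=3 -> slot 3
Insert 91: h=3, 1 probes -> slot 4

Table: [None, 34, None, 58, 91, None, None, None, None, None, 76]


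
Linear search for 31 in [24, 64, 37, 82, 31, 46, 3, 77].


i=0: 24!=31
i=1: 64!=31
i=2: 37!=31
i=3: 82!=31
i=4: 31==31 found!

Found at 4, 5 comps


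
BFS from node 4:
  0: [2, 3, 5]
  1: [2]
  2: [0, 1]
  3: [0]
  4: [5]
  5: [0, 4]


Visit 4, enqueue [5]
Visit 5, enqueue [0]
Visit 0, enqueue [2, 3]
Visit 2, enqueue [1]
Visit 3, enqueue []
Visit 1, enqueue []

BFS order: [4, 5, 0, 2, 3, 1]


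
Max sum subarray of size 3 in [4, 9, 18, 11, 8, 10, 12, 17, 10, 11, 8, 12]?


[0:3]: 31
[1:4]: 38
[2:5]: 37
[3:6]: 29
[4:7]: 30
[5:8]: 39
[6:9]: 39
[7:10]: 38
[8:11]: 29
[9:12]: 31

Max: 39 at [5:8]


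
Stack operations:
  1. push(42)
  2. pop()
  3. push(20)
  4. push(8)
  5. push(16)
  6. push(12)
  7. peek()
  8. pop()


push(42) -> [42]
pop()->42, []
push(20) -> [20]
push(8) -> [20, 8]
push(16) -> [20, 8, 16]
push(12) -> [20, 8, 16, 12]
peek()->12
pop()->12, [20, 8, 16]

Final stack: [20, 8, 16]


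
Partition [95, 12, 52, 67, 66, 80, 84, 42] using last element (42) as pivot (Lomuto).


Pivot: 42
  12 <= 42: swap -> [12, 95, 52, 67, 66, 80, 84, 42]
Place pivot at 1: [12, 42, 52, 67, 66, 80, 84, 95]

Partitioned: [12, 42, 52, 67, 66, 80, 84, 95]


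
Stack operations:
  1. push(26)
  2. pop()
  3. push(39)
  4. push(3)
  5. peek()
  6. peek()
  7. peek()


push(26) -> [26]
pop()->26, []
push(39) -> [39]
push(3) -> [39, 3]
peek()->3
peek()->3
peek()->3

Final stack: [39, 3]


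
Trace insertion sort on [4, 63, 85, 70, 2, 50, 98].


Initial: [4, 63, 85, 70, 2, 50, 98]
Insert 63: [4, 63, 85, 70, 2, 50, 98]
Insert 85: [4, 63, 85, 70, 2, 50, 98]
Insert 70: [4, 63, 70, 85, 2, 50, 98]
Insert 2: [2, 4, 63, 70, 85, 50, 98]
Insert 50: [2, 4, 50, 63, 70, 85, 98]
Insert 98: [2, 4, 50, 63, 70, 85, 98]

Sorted: [2, 4, 50, 63, 70, 85, 98]


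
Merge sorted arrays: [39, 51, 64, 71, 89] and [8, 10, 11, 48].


Take 8 from B
Take 10 from B
Take 11 from B
Take 39 from A
Take 48 from B

Merged: [8, 10, 11, 39, 48, 51, 64, 71, 89]


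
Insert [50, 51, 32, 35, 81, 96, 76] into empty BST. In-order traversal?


Insert 50: root
Insert 51: R from 50
Insert 32: L from 50
Insert 35: L from 50 -> R from 32
Insert 81: R from 50 -> R from 51
Insert 96: R from 50 -> R from 51 -> R from 81
Insert 76: R from 50 -> R from 51 -> L from 81

In-order: [32, 35, 50, 51, 76, 81, 96]


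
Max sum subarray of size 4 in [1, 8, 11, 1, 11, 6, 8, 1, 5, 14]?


[0:4]: 21
[1:5]: 31
[2:6]: 29
[3:7]: 26
[4:8]: 26
[5:9]: 20
[6:10]: 28

Max: 31 at [1:5]


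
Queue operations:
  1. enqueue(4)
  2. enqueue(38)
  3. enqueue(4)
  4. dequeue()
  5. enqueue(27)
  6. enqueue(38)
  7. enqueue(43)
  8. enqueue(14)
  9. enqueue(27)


enqueue(4) -> [4]
enqueue(38) -> [4, 38]
enqueue(4) -> [4, 38, 4]
dequeue()->4, [38, 4]
enqueue(27) -> [38, 4, 27]
enqueue(38) -> [38, 4, 27, 38]
enqueue(43) -> [38, 4, 27, 38, 43]
enqueue(14) -> [38, 4, 27, 38, 43, 14]
enqueue(27) -> [38, 4, 27, 38, 43, 14, 27]

Final queue: [38, 4, 27, 38, 43, 14, 27]


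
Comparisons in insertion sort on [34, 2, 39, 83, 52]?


Algorithm: insertion sort
Input: [34, 2, 39, 83, 52]
Sorted: [2, 34, 39, 52, 83]

5


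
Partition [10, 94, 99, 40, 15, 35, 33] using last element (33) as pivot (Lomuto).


Pivot: 33
  10 <= 33: advance i (no swap)
  15 <= 33: swap -> [10, 15, 99, 40, 94, 35, 33]
Place pivot at 2: [10, 15, 33, 40, 94, 35, 99]

Partitioned: [10, 15, 33, 40, 94, 35, 99]


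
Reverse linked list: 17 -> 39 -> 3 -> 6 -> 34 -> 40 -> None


Step 1: curr=17, set curr.next=prev(None) | reversed so far: 17
Step 2: curr=39, set curr.next=prev(17) | reversed so far: 39 -> 17
Step 3: curr=3, set curr.next=prev(39) | reversed so far: 3 -> 39 -> 17
Step 4: curr=6, set curr.next=prev(3) | reversed so far: 6 -> 3 -> 39 -> 17
Step 5: curr=34, set curr.next=prev(6) | reversed so far: 34 -> 6 -> 3 -> 39 -> 17
Step 6: curr=40, set curr.next=prev(34) | reversed so far: 40 -> 34 -> 6 -> 3 -> 39 -> 17

40 -> 34 -> 6 -> 3 -> 39 -> 17 -> None


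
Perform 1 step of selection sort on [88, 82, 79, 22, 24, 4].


Initial: [88, 82, 79, 22, 24, 4]
Step 1: min=4 at 5
  Swap: [4, 82, 79, 22, 24, 88]

After 1 step: [4, 82, 79, 22, 24, 88]


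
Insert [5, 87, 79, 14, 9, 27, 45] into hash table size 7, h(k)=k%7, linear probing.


Insert 5: h=5 -> slot 5
Insert 87: h=3 -> slot 3
Insert 79: h=2 -> slot 2
Insert 14: h=0 -> slot 0
Insert 9: h=2, 2 probes -> slot 4
Insert 27: h=6 -> slot 6
Insert 45: h=3, 5 probes -> slot 1

Table: [14, 45, 79, 87, 9, 5, 27]


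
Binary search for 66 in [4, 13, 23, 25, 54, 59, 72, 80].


Step 1: lo=0, hi=7, mid=3, val=25
Step 2: lo=4, hi=7, mid=5, val=59
Step 3: lo=6, hi=7, mid=6, val=72

Not found


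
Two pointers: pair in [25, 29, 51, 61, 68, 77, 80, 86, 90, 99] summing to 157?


lo=0(25)+hi=9(99)=124
lo=1(29)+hi=9(99)=128
lo=2(51)+hi=9(99)=150
lo=3(61)+hi=9(99)=160
lo=3(61)+hi=8(90)=151
lo=4(68)+hi=8(90)=158
lo=4(68)+hi=7(86)=154
lo=5(77)+hi=7(86)=163
lo=5(77)+hi=6(80)=157

Yes: 77+80=157


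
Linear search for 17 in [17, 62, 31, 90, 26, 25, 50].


i=0: 17==17 found!

Found at 0, 1 comps


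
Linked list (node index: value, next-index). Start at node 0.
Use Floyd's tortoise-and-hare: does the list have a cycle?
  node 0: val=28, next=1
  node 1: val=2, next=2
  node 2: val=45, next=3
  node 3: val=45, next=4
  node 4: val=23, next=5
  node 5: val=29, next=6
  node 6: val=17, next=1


Floyd's tortoise (slow, +1) and hare (fast, +2):
  init: slow=0, fast=0
  step 1: slow=1, fast=2
  step 2: slow=2, fast=4
  step 3: slow=3, fast=6
  step 4: slow=4, fast=2
  step 5: slow=5, fast=4
  step 6: slow=6, fast=6
  slow == fast at node 6: cycle detected

Cycle: yes


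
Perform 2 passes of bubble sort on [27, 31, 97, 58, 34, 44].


Initial: [27, 31, 97, 58, 34, 44]
Pass 1: [27, 31, 58, 34, 44, 97] (3 swaps)
Pass 2: [27, 31, 34, 44, 58, 97] (2 swaps)

After 2 passes: [27, 31, 34, 44, 58, 97]


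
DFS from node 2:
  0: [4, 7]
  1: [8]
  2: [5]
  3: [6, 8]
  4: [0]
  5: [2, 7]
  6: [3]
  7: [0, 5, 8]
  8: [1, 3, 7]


Visit 2, push [5]
Visit 5, push [7]
Visit 7, push [8, 0]
Visit 0, push [4]
Visit 4, push []
Visit 8, push [3, 1]
Visit 1, push []
Visit 3, push [6]
Visit 6, push []

DFS order: [2, 5, 7, 0, 4, 8, 1, 3, 6]


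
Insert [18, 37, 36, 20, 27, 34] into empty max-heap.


Insert 18: [18]
Insert 37: [37, 18]
Insert 36: [37, 18, 36]
Insert 20: [37, 20, 36, 18]
Insert 27: [37, 27, 36, 18, 20]
Insert 34: [37, 27, 36, 18, 20, 34]

Final heap: [37, 27, 36, 18, 20, 34]


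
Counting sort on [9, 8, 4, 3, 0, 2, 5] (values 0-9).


Input: [9, 8, 4, 3, 0, 2, 5]
Counts: [1, 0, 1, 1, 1, 1, 0, 0, 1, 1]

Sorted: [0, 2, 3, 4, 5, 8, 9]


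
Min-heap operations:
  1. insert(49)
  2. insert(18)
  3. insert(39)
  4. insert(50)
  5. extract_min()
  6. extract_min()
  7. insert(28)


insert(49) -> [49]
insert(18) -> [18, 49]
insert(39) -> [18, 49, 39]
insert(50) -> [18, 49, 39, 50]
extract_min()->18, [39, 49, 50]
extract_min()->39, [49, 50]
insert(28) -> [28, 50, 49]

Final heap: [28, 50, 49]


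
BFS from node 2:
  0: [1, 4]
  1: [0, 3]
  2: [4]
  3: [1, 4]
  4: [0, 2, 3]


Visit 2, enqueue [4]
Visit 4, enqueue [0, 3]
Visit 0, enqueue [1]
Visit 3, enqueue []
Visit 1, enqueue []

BFS order: [2, 4, 0, 3, 1]


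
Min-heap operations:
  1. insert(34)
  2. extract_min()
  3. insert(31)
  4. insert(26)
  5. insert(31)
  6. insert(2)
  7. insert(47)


insert(34) -> [34]
extract_min()->34, []
insert(31) -> [31]
insert(26) -> [26, 31]
insert(31) -> [26, 31, 31]
insert(2) -> [2, 26, 31, 31]
insert(47) -> [2, 26, 31, 31, 47]

Final heap: [2, 26, 31, 31, 47]


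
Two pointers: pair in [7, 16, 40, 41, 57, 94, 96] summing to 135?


lo=0(7)+hi=6(96)=103
lo=1(16)+hi=6(96)=112
lo=2(40)+hi=6(96)=136
lo=2(40)+hi=5(94)=134
lo=3(41)+hi=5(94)=135

Yes: 41+94=135


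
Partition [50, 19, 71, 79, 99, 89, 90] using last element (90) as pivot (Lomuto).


Pivot: 90
  50 <= 90: advance i (no swap)
  19 <= 90: advance i (no swap)
  71 <= 90: advance i (no swap)
  79 <= 90: advance i (no swap)
  89 <= 90: swap -> [50, 19, 71, 79, 89, 99, 90]
Place pivot at 5: [50, 19, 71, 79, 89, 90, 99]

Partitioned: [50, 19, 71, 79, 89, 90, 99]


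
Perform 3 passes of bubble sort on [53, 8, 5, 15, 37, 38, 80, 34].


Initial: [53, 8, 5, 15, 37, 38, 80, 34]
Pass 1: [8, 5, 15, 37, 38, 53, 34, 80] (6 swaps)
Pass 2: [5, 8, 15, 37, 38, 34, 53, 80] (2 swaps)
Pass 3: [5, 8, 15, 37, 34, 38, 53, 80] (1 swaps)

After 3 passes: [5, 8, 15, 37, 34, 38, 53, 80]


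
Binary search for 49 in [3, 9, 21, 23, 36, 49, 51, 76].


Step 1: lo=0, hi=7, mid=3, val=23
Step 2: lo=4, hi=7, mid=5, val=49

Found at index 5


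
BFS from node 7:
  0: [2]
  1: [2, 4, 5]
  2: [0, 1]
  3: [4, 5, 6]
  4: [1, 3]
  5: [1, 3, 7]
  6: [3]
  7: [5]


Visit 7, enqueue [5]
Visit 5, enqueue [1, 3]
Visit 1, enqueue [2, 4]
Visit 3, enqueue [6]
Visit 2, enqueue [0]
Visit 4, enqueue []
Visit 6, enqueue []
Visit 0, enqueue []

BFS order: [7, 5, 1, 3, 2, 4, 6, 0]


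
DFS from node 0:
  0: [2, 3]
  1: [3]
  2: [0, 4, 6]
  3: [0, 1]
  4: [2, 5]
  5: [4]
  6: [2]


Visit 0, push [3, 2]
Visit 2, push [6, 4]
Visit 4, push [5]
Visit 5, push []
Visit 6, push []
Visit 3, push [1]
Visit 1, push []

DFS order: [0, 2, 4, 5, 6, 3, 1]


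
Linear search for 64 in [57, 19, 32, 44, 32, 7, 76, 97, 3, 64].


i=0: 57!=64
i=1: 19!=64
i=2: 32!=64
i=3: 44!=64
i=4: 32!=64
i=5: 7!=64
i=6: 76!=64
i=7: 97!=64
i=8: 3!=64
i=9: 64==64 found!

Found at 9, 10 comps


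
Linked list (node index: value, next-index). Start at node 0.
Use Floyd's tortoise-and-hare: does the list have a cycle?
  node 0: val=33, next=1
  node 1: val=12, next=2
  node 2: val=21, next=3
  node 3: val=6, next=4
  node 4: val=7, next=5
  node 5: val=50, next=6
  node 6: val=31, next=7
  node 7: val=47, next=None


Floyd's tortoise (slow, +1) and hare (fast, +2):
  init: slow=0, fast=0
  step 1: slow=1, fast=2
  step 2: slow=2, fast=4
  step 3: slow=3, fast=6
  step 4: fast 6->7->None, no cycle

Cycle: no


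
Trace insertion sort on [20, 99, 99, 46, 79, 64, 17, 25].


Initial: [20, 99, 99, 46, 79, 64, 17, 25]
Insert 99: [20, 99, 99, 46, 79, 64, 17, 25]
Insert 99: [20, 99, 99, 46, 79, 64, 17, 25]
Insert 46: [20, 46, 99, 99, 79, 64, 17, 25]
Insert 79: [20, 46, 79, 99, 99, 64, 17, 25]
Insert 64: [20, 46, 64, 79, 99, 99, 17, 25]
Insert 17: [17, 20, 46, 64, 79, 99, 99, 25]
Insert 25: [17, 20, 25, 46, 64, 79, 99, 99]

Sorted: [17, 20, 25, 46, 64, 79, 99, 99]


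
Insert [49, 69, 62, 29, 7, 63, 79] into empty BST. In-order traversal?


Insert 49: root
Insert 69: R from 49
Insert 62: R from 49 -> L from 69
Insert 29: L from 49
Insert 7: L from 49 -> L from 29
Insert 63: R from 49 -> L from 69 -> R from 62
Insert 79: R from 49 -> R from 69

In-order: [7, 29, 49, 62, 63, 69, 79]


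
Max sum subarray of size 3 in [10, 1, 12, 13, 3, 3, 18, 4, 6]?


[0:3]: 23
[1:4]: 26
[2:5]: 28
[3:6]: 19
[4:7]: 24
[5:8]: 25
[6:9]: 28

Max: 28 at [2:5]


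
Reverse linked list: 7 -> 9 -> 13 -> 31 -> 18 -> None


Step 1: curr=7, set curr.next=prev(None) | reversed so far: 7
Step 2: curr=9, set curr.next=prev(7) | reversed so far: 9 -> 7
Step 3: curr=13, set curr.next=prev(9) | reversed so far: 13 -> 9 -> 7
Step 4: curr=31, set curr.next=prev(13) | reversed so far: 31 -> 13 -> 9 -> 7
Step 5: curr=18, set curr.next=prev(31) | reversed so far: 18 -> 31 -> 13 -> 9 -> 7

18 -> 31 -> 13 -> 9 -> 7 -> None


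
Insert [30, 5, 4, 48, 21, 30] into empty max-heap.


Insert 30: [30]
Insert 5: [30, 5]
Insert 4: [30, 5, 4]
Insert 48: [48, 30, 4, 5]
Insert 21: [48, 30, 4, 5, 21]
Insert 30: [48, 30, 30, 5, 21, 4]

Final heap: [48, 30, 30, 5, 21, 4]


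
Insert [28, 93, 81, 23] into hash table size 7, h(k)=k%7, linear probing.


Insert 28: h=0 -> slot 0
Insert 93: h=2 -> slot 2
Insert 81: h=4 -> slot 4
Insert 23: h=2, 1 probes -> slot 3

Table: [28, None, 93, 23, 81, None, None]


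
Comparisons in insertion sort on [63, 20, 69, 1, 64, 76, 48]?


Algorithm: insertion sort
Input: [63, 20, 69, 1, 64, 76, 48]
Sorted: [1, 20, 48, 63, 64, 69, 76]

13


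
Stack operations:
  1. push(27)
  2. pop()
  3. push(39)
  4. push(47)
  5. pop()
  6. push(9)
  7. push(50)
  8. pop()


push(27) -> [27]
pop()->27, []
push(39) -> [39]
push(47) -> [39, 47]
pop()->47, [39]
push(9) -> [39, 9]
push(50) -> [39, 9, 50]
pop()->50, [39, 9]

Final stack: [39, 9]


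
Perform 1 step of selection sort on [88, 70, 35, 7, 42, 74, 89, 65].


Initial: [88, 70, 35, 7, 42, 74, 89, 65]
Step 1: min=7 at 3
  Swap: [7, 70, 35, 88, 42, 74, 89, 65]

After 1 step: [7, 70, 35, 88, 42, 74, 89, 65]


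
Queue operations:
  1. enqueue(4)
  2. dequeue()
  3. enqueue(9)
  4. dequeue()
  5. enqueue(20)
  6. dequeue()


enqueue(4) -> [4]
dequeue()->4, []
enqueue(9) -> [9]
dequeue()->9, []
enqueue(20) -> [20]
dequeue()->20, []

Final queue: []


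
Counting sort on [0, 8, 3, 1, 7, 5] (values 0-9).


Input: [0, 8, 3, 1, 7, 5]
Counts: [1, 1, 0, 1, 0, 1, 0, 1, 1, 0]

Sorted: [0, 1, 3, 5, 7, 8]


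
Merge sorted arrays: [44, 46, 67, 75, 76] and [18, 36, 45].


Take 18 from B
Take 36 from B
Take 44 from A
Take 45 from B

Merged: [18, 36, 44, 45, 46, 67, 75, 76]


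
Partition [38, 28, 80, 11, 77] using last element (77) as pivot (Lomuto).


Pivot: 77
  38 <= 77: advance i (no swap)
  28 <= 77: advance i (no swap)
  11 <= 77: swap -> [38, 28, 11, 80, 77]
Place pivot at 3: [38, 28, 11, 77, 80]

Partitioned: [38, 28, 11, 77, 80]


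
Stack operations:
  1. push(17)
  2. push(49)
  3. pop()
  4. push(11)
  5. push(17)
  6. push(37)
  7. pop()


push(17) -> [17]
push(49) -> [17, 49]
pop()->49, [17]
push(11) -> [17, 11]
push(17) -> [17, 11, 17]
push(37) -> [17, 11, 17, 37]
pop()->37, [17, 11, 17]

Final stack: [17, 11, 17]


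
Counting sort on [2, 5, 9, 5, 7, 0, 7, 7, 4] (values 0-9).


Input: [2, 5, 9, 5, 7, 0, 7, 7, 4]
Counts: [1, 0, 1, 0, 1, 2, 0, 3, 0, 1]

Sorted: [0, 2, 4, 5, 5, 7, 7, 7, 9]


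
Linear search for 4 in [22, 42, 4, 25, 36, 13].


i=0: 22!=4
i=1: 42!=4
i=2: 4==4 found!

Found at 2, 3 comps


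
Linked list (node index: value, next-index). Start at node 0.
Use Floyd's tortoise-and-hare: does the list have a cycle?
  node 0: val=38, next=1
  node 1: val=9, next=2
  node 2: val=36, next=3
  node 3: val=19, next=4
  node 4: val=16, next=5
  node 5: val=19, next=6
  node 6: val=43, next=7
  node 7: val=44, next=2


Floyd's tortoise (slow, +1) and hare (fast, +2):
  init: slow=0, fast=0
  step 1: slow=1, fast=2
  step 2: slow=2, fast=4
  step 3: slow=3, fast=6
  step 4: slow=4, fast=2
  step 5: slow=5, fast=4
  step 6: slow=6, fast=6
  slow == fast at node 6: cycle detected

Cycle: yes


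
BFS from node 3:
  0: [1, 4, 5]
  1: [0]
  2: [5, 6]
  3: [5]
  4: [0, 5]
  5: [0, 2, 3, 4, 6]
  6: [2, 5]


Visit 3, enqueue [5]
Visit 5, enqueue [0, 2, 4, 6]
Visit 0, enqueue [1]
Visit 2, enqueue []
Visit 4, enqueue []
Visit 6, enqueue []
Visit 1, enqueue []

BFS order: [3, 5, 0, 2, 4, 6, 1]


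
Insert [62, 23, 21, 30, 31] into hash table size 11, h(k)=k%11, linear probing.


Insert 62: h=7 -> slot 7
Insert 23: h=1 -> slot 1
Insert 21: h=10 -> slot 10
Insert 30: h=8 -> slot 8
Insert 31: h=9 -> slot 9

Table: [None, 23, None, None, None, None, None, 62, 30, 31, 21]


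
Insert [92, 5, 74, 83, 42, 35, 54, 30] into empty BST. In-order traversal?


Insert 92: root
Insert 5: L from 92
Insert 74: L from 92 -> R from 5
Insert 83: L from 92 -> R from 5 -> R from 74
Insert 42: L from 92 -> R from 5 -> L from 74
Insert 35: L from 92 -> R from 5 -> L from 74 -> L from 42
Insert 54: L from 92 -> R from 5 -> L from 74 -> R from 42
Insert 30: L from 92 -> R from 5 -> L from 74 -> L from 42 -> L from 35

In-order: [5, 30, 35, 42, 54, 74, 83, 92]


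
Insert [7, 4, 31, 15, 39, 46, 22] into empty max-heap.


Insert 7: [7]
Insert 4: [7, 4]
Insert 31: [31, 4, 7]
Insert 15: [31, 15, 7, 4]
Insert 39: [39, 31, 7, 4, 15]
Insert 46: [46, 31, 39, 4, 15, 7]
Insert 22: [46, 31, 39, 4, 15, 7, 22]

Final heap: [46, 31, 39, 4, 15, 7, 22]


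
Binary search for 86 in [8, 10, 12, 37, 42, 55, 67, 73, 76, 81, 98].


Step 1: lo=0, hi=10, mid=5, val=55
Step 2: lo=6, hi=10, mid=8, val=76
Step 3: lo=9, hi=10, mid=9, val=81
Step 4: lo=10, hi=10, mid=10, val=98

Not found


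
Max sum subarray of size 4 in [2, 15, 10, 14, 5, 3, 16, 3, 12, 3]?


[0:4]: 41
[1:5]: 44
[2:6]: 32
[3:7]: 38
[4:8]: 27
[5:9]: 34
[6:10]: 34

Max: 44 at [1:5]


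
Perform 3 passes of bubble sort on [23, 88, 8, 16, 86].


Initial: [23, 88, 8, 16, 86]
Pass 1: [23, 8, 16, 86, 88] (3 swaps)
Pass 2: [8, 16, 23, 86, 88] (2 swaps)
Pass 3: [8, 16, 23, 86, 88] (0 swaps)

After 3 passes: [8, 16, 23, 86, 88]


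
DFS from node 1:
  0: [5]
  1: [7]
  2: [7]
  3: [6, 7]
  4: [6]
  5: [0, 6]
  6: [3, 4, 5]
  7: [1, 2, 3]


Visit 1, push [7]
Visit 7, push [3, 2]
Visit 2, push []
Visit 3, push [6]
Visit 6, push [5, 4]
Visit 4, push []
Visit 5, push [0]
Visit 0, push []

DFS order: [1, 7, 2, 3, 6, 4, 5, 0]


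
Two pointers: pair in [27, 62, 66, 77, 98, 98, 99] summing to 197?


lo=0(27)+hi=6(99)=126
lo=1(62)+hi=6(99)=161
lo=2(66)+hi=6(99)=165
lo=3(77)+hi=6(99)=176
lo=4(98)+hi=6(99)=197

Yes: 98+99=197


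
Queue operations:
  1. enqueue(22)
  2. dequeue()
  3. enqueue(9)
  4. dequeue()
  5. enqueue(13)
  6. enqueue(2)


enqueue(22) -> [22]
dequeue()->22, []
enqueue(9) -> [9]
dequeue()->9, []
enqueue(13) -> [13]
enqueue(2) -> [13, 2]

Final queue: [13, 2]


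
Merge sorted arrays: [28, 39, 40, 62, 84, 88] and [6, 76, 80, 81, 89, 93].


Take 6 from B
Take 28 from A
Take 39 from A
Take 40 from A
Take 62 from A
Take 76 from B
Take 80 from B
Take 81 from B
Take 84 from A
Take 88 from A

Merged: [6, 28, 39, 40, 62, 76, 80, 81, 84, 88, 89, 93]


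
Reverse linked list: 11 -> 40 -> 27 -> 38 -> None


Step 1: curr=11, set curr.next=prev(None) | reversed so far: 11
Step 2: curr=40, set curr.next=prev(11) | reversed so far: 40 -> 11
Step 3: curr=27, set curr.next=prev(40) | reversed so far: 27 -> 40 -> 11
Step 4: curr=38, set curr.next=prev(27) | reversed so far: 38 -> 27 -> 40 -> 11

38 -> 27 -> 40 -> 11 -> None


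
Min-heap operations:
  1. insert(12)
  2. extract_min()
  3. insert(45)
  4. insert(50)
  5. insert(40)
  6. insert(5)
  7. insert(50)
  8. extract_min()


insert(12) -> [12]
extract_min()->12, []
insert(45) -> [45]
insert(50) -> [45, 50]
insert(40) -> [40, 50, 45]
insert(5) -> [5, 40, 45, 50]
insert(50) -> [5, 40, 45, 50, 50]
extract_min()->5, [40, 50, 45, 50]

Final heap: [40, 50, 45, 50]


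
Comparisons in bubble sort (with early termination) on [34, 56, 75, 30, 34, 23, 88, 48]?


Algorithm: bubble sort (with early termination)
Input: [34, 56, 75, 30, 34, 23, 88, 48]
Sorted: [23, 30, 34, 34, 48, 56, 75, 88]

27


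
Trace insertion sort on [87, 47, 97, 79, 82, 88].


Initial: [87, 47, 97, 79, 82, 88]
Insert 47: [47, 87, 97, 79, 82, 88]
Insert 97: [47, 87, 97, 79, 82, 88]
Insert 79: [47, 79, 87, 97, 82, 88]
Insert 82: [47, 79, 82, 87, 97, 88]
Insert 88: [47, 79, 82, 87, 88, 97]

Sorted: [47, 79, 82, 87, 88, 97]


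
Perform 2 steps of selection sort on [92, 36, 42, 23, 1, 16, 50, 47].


Initial: [92, 36, 42, 23, 1, 16, 50, 47]
Step 1: min=1 at 4
  Swap: [1, 36, 42, 23, 92, 16, 50, 47]
Step 2: min=16 at 5
  Swap: [1, 16, 42, 23, 92, 36, 50, 47]

After 2 steps: [1, 16, 42, 23, 92, 36, 50, 47]


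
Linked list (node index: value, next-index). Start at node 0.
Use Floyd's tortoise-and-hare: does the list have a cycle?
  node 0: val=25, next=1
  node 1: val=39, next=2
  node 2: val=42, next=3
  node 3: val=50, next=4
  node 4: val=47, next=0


Floyd's tortoise (slow, +1) and hare (fast, +2):
  init: slow=0, fast=0
  step 1: slow=1, fast=2
  step 2: slow=2, fast=4
  step 3: slow=3, fast=1
  step 4: slow=4, fast=3
  step 5: slow=0, fast=0
  slow == fast at node 0: cycle detected

Cycle: yes


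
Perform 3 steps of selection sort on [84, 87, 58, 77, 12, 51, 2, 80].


Initial: [84, 87, 58, 77, 12, 51, 2, 80]
Step 1: min=2 at 6
  Swap: [2, 87, 58, 77, 12, 51, 84, 80]
Step 2: min=12 at 4
  Swap: [2, 12, 58, 77, 87, 51, 84, 80]
Step 3: min=51 at 5
  Swap: [2, 12, 51, 77, 87, 58, 84, 80]

After 3 steps: [2, 12, 51, 77, 87, 58, 84, 80]


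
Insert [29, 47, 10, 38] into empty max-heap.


Insert 29: [29]
Insert 47: [47, 29]
Insert 10: [47, 29, 10]
Insert 38: [47, 38, 10, 29]

Final heap: [47, 38, 10, 29]


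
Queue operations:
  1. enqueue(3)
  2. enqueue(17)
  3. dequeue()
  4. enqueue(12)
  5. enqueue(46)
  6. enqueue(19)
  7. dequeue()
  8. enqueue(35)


enqueue(3) -> [3]
enqueue(17) -> [3, 17]
dequeue()->3, [17]
enqueue(12) -> [17, 12]
enqueue(46) -> [17, 12, 46]
enqueue(19) -> [17, 12, 46, 19]
dequeue()->17, [12, 46, 19]
enqueue(35) -> [12, 46, 19, 35]

Final queue: [12, 46, 19, 35]


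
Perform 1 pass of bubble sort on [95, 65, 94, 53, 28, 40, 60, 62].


Initial: [95, 65, 94, 53, 28, 40, 60, 62]
Pass 1: [65, 94, 53, 28, 40, 60, 62, 95] (7 swaps)

After 1 pass: [65, 94, 53, 28, 40, 60, 62, 95]


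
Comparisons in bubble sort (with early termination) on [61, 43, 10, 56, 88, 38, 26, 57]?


Algorithm: bubble sort (with early termination)
Input: [61, 43, 10, 56, 88, 38, 26, 57]
Sorted: [10, 26, 38, 43, 56, 57, 61, 88]

27


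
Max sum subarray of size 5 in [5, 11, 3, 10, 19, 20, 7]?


[0:5]: 48
[1:6]: 63
[2:7]: 59

Max: 63 at [1:6]


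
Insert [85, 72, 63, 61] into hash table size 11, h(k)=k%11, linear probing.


Insert 85: h=8 -> slot 8
Insert 72: h=6 -> slot 6
Insert 63: h=8, 1 probes -> slot 9
Insert 61: h=6, 1 probes -> slot 7

Table: [None, None, None, None, None, None, 72, 61, 85, 63, None]


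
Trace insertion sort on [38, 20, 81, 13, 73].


Initial: [38, 20, 81, 13, 73]
Insert 20: [20, 38, 81, 13, 73]
Insert 81: [20, 38, 81, 13, 73]
Insert 13: [13, 20, 38, 81, 73]
Insert 73: [13, 20, 38, 73, 81]

Sorted: [13, 20, 38, 73, 81]


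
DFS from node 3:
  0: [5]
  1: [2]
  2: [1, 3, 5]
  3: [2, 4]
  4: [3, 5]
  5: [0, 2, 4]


Visit 3, push [4, 2]
Visit 2, push [5, 1]
Visit 1, push []
Visit 5, push [4, 0]
Visit 0, push []
Visit 4, push []

DFS order: [3, 2, 1, 5, 0, 4]


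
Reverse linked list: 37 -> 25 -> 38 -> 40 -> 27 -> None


Step 1: curr=37, set curr.next=prev(None) | reversed so far: 37
Step 2: curr=25, set curr.next=prev(37) | reversed so far: 25 -> 37
Step 3: curr=38, set curr.next=prev(25) | reversed so far: 38 -> 25 -> 37
Step 4: curr=40, set curr.next=prev(38) | reversed so far: 40 -> 38 -> 25 -> 37
Step 5: curr=27, set curr.next=prev(40) | reversed so far: 27 -> 40 -> 38 -> 25 -> 37

27 -> 40 -> 38 -> 25 -> 37 -> None


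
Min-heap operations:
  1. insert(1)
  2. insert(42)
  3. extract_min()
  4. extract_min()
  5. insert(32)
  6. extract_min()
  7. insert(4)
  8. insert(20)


insert(1) -> [1]
insert(42) -> [1, 42]
extract_min()->1, [42]
extract_min()->42, []
insert(32) -> [32]
extract_min()->32, []
insert(4) -> [4]
insert(20) -> [4, 20]

Final heap: [4, 20]


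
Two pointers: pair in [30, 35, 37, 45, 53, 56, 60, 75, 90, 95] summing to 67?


lo=0(30)+hi=9(95)=125
lo=0(30)+hi=8(90)=120
lo=0(30)+hi=7(75)=105
lo=0(30)+hi=6(60)=90
lo=0(30)+hi=5(56)=86
lo=0(30)+hi=4(53)=83
lo=0(30)+hi=3(45)=75
lo=0(30)+hi=2(37)=67

Yes: 30+37=67


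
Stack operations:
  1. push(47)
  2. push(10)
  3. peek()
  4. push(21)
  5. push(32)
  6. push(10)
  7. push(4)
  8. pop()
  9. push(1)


push(47) -> [47]
push(10) -> [47, 10]
peek()->10
push(21) -> [47, 10, 21]
push(32) -> [47, 10, 21, 32]
push(10) -> [47, 10, 21, 32, 10]
push(4) -> [47, 10, 21, 32, 10, 4]
pop()->4, [47, 10, 21, 32, 10]
push(1) -> [47, 10, 21, 32, 10, 1]

Final stack: [47, 10, 21, 32, 10, 1]


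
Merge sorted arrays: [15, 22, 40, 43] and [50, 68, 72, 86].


Take 15 from A
Take 22 from A
Take 40 from A
Take 43 from A

Merged: [15, 22, 40, 43, 50, 68, 72, 86]


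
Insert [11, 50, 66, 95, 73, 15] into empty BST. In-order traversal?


Insert 11: root
Insert 50: R from 11
Insert 66: R from 11 -> R from 50
Insert 95: R from 11 -> R from 50 -> R from 66
Insert 73: R from 11 -> R from 50 -> R from 66 -> L from 95
Insert 15: R from 11 -> L from 50

In-order: [11, 15, 50, 66, 73, 95]


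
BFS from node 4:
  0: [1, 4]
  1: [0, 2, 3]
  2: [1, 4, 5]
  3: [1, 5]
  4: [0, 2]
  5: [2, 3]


Visit 4, enqueue [0, 2]
Visit 0, enqueue [1]
Visit 2, enqueue [5]
Visit 1, enqueue [3]
Visit 5, enqueue []
Visit 3, enqueue []

BFS order: [4, 0, 2, 1, 5, 3]


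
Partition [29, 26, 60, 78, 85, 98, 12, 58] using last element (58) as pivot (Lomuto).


Pivot: 58
  29 <= 58: advance i (no swap)
  26 <= 58: advance i (no swap)
  12 <= 58: swap -> [29, 26, 12, 78, 85, 98, 60, 58]
Place pivot at 3: [29, 26, 12, 58, 85, 98, 60, 78]

Partitioned: [29, 26, 12, 58, 85, 98, 60, 78]


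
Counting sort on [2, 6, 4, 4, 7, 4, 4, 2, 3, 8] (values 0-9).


Input: [2, 6, 4, 4, 7, 4, 4, 2, 3, 8]
Counts: [0, 0, 2, 1, 4, 0, 1, 1, 1, 0]

Sorted: [2, 2, 3, 4, 4, 4, 4, 6, 7, 8]


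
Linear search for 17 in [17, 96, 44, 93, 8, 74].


i=0: 17==17 found!

Found at 0, 1 comps


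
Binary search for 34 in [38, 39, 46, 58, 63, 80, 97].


Step 1: lo=0, hi=6, mid=3, val=58
Step 2: lo=0, hi=2, mid=1, val=39
Step 3: lo=0, hi=0, mid=0, val=38

Not found


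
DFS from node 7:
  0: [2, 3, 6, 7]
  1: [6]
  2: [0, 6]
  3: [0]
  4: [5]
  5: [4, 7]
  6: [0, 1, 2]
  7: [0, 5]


Visit 7, push [5, 0]
Visit 0, push [6, 3, 2]
Visit 2, push [6]
Visit 6, push [1]
Visit 1, push []
Visit 3, push []
Visit 5, push [4]
Visit 4, push []

DFS order: [7, 0, 2, 6, 1, 3, 5, 4]
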